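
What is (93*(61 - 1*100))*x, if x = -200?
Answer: 725400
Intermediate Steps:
(93*(61 - 1*100))*x = (93*(61 - 1*100))*(-200) = (93*(61 - 100))*(-200) = (93*(-39))*(-200) = -3627*(-200) = 725400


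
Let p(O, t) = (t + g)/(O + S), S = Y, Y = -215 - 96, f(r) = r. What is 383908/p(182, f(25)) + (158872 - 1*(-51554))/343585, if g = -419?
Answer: 8507915900532/67686245 ≈ 1.2570e+5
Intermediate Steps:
Y = -311
S = -311
p(O, t) = (-419 + t)/(-311 + O) (p(O, t) = (t - 419)/(O - 311) = (-419 + t)/(-311 + O))
383908/p(182, f(25)) + (158872 - 1*(-51554))/343585 = 383908/(((-419 + 25)/(-311 + 182))) + (158872 - 1*(-51554))/343585 = 383908/((-394/(-129))) + (158872 + 51554)*(1/343585) = 383908/((-1/129*(-394))) + 210426*(1/343585) = 383908/(394/129) + 210426/343585 = 383908*(129/394) + 210426/343585 = 24762066/197 + 210426/343585 = 8507915900532/67686245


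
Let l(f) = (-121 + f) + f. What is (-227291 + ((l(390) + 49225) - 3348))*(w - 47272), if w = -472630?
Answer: 93974886010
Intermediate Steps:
l(f) = -121 + 2*f
(-227291 + ((l(390) + 49225) - 3348))*(w - 47272) = (-227291 + (((-121 + 2*390) + 49225) - 3348))*(-472630 - 47272) = (-227291 + (((-121 + 780) + 49225) - 3348))*(-519902) = (-227291 + ((659 + 49225) - 3348))*(-519902) = (-227291 + (49884 - 3348))*(-519902) = (-227291 + 46536)*(-519902) = -180755*(-519902) = 93974886010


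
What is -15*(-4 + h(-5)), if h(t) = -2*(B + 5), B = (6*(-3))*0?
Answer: 210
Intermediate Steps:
B = 0 (B = -18*0 = 0)
h(t) = -10 (h(t) = -2*(0 + 5) = -2*5 = -10)
-15*(-4 + h(-5)) = -15*(-4 - 10) = -15*(-14) = 210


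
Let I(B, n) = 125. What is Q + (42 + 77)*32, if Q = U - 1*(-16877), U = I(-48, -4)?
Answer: 20810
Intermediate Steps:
U = 125
Q = 17002 (Q = 125 - 1*(-16877) = 125 + 16877 = 17002)
Q + (42 + 77)*32 = 17002 + (42 + 77)*32 = 17002 + 119*32 = 17002 + 3808 = 20810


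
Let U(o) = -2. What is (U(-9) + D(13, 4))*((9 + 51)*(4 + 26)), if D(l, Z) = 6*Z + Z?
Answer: 46800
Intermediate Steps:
D(l, Z) = 7*Z
(U(-9) + D(13, 4))*((9 + 51)*(4 + 26)) = (-2 + 7*4)*((9 + 51)*(4 + 26)) = (-2 + 28)*(60*30) = 26*1800 = 46800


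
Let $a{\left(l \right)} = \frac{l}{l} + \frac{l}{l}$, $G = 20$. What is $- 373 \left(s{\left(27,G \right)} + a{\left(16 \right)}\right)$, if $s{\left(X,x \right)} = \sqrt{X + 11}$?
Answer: $-746 - 373 \sqrt{38} \approx -3045.3$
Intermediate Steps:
$s{\left(X,x \right)} = \sqrt{11 + X}$
$a{\left(l \right)} = 2$ ($a{\left(l \right)} = 1 + 1 = 2$)
$- 373 \left(s{\left(27,G \right)} + a{\left(16 \right)}\right) = - 373 \left(\sqrt{11 + 27} + 2\right) = - 373 \left(\sqrt{38} + 2\right) = - 373 \left(2 + \sqrt{38}\right) = -746 - 373 \sqrt{38}$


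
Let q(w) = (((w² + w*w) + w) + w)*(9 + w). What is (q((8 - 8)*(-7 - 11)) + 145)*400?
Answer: 58000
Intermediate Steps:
q(w) = (9 + w)*(2*w + 2*w²) (q(w) = (((w² + w²) + w) + w)*(9 + w) = ((2*w² + w) + w)*(9 + w) = ((w + 2*w²) + w)*(9 + w) = (2*w + 2*w²)*(9 + w) = (9 + w)*(2*w + 2*w²))
(q((8 - 8)*(-7 - 11)) + 145)*400 = (2*((8 - 8)*(-7 - 11))*(9 + ((8 - 8)*(-7 - 11))² + 10*((8 - 8)*(-7 - 11))) + 145)*400 = (2*(0*(-18))*(9 + (0*(-18))² + 10*(0*(-18))) + 145)*400 = (2*0*(9 + 0² + 10*0) + 145)*400 = (2*0*(9 + 0 + 0) + 145)*400 = (2*0*9 + 145)*400 = (0 + 145)*400 = 145*400 = 58000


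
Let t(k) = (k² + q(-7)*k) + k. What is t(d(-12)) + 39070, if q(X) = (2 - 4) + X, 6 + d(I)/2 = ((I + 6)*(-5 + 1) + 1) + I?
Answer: 39154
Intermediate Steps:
d(I) = -58 - 6*I (d(I) = -12 + 2*(((I + 6)*(-5 + 1) + 1) + I) = -12 + 2*(((6 + I)*(-4) + 1) + I) = -12 + 2*(((-24 - 4*I) + 1) + I) = -12 + 2*((-23 - 4*I) + I) = -12 + 2*(-23 - 3*I) = -12 + (-46 - 6*I) = -58 - 6*I)
q(X) = -2 + X
t(k) = k² - 8*k (t(k) = (k² + (-2 - 7)*k) + k = (k² - 9*k) + k = k² - 8*k)
t(d(-12)) + 39070 = (-58 - 6*(-12))*(-8 + (-58 - 6*(-12))) + 39070 = (-58 + 72)*(-8 + (-58 + 72)) + 39070 = 14*(-8 + 14) + 39070 = 14*6 + 39070 = 84 + 39070 = 39154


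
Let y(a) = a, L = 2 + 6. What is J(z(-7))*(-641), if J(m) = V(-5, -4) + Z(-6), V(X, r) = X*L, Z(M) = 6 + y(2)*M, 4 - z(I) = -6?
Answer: 29486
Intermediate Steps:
z(I) = 10 (z(I) = 4 - 1*(-6) = 4 + 6 = 10)
L = 8
Z(M) = 6 + 2*M
V(X, r) = 8*X (V(X, r) = X*8 = 8*X)
J(m) = -46 (J(m) = 8*(-5) + (6 + 2*(-6)) = -40 + (6 - 12) = -40 - 6 = -46)
J(z(-7))*(-641) = -46*(-641) = 29486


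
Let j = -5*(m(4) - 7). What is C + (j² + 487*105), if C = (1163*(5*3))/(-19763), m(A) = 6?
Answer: 1011057635/19763 ≈ 51159.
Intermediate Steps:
j = 5 (j = -5*(6 - 7) = -5*(-1) = 5)
C = -17445/19763 (C = (1163*15)*(-1/19763) = 17445*(-1/19763) = -17445/19763 ≈ -0.88271)
C + (j² + 487*105) = -17445/19763 + (5² + 487*105) = -17445/19763 + (25 + 51135) = -17445/19763 + 51160 = 1011057635/19763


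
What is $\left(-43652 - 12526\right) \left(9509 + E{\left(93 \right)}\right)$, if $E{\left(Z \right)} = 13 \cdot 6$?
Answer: $-538578486$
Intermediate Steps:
$E{\left(Z \right)} = 78$
$\left(-43652 - 12526\right) \left(9509 + E{\left(93 \right)}\right) = \left(-43652 - 12526\right) \left(9509 + 78\right) = \left(-56178\right) 9587 = -538578486$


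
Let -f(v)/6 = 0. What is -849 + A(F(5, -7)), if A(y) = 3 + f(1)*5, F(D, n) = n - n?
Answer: -846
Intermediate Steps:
f(v) = 0 (f(v) = -6*0 = 0)
F(D, n) = 0
A(y) = 3 (A(y) = 3 + 0*5 = 3 + 0 = 3)
-849 + A(F(5, -7)) = -849 + 3 = -846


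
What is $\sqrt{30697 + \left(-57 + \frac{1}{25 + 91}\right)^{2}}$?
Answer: $\frac{\sqrt{456764153}}{116} \approx 184.24$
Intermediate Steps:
$\sqrt{30697 + \left(-57 + \frac{1}{25 + 91}\right)^{2}} = \sqrt{30697 + \left(-57 + \frac{1}{116}\right)^{2}} = \sqrt{30697 + \left(- \frac{6611}{116}\right)^{2}} = \sqrt{30697 + \frac{43705321}{13456}} = \sqrt{\frac{456764153}{13456}} = \frac{\sqrt{456764153}}{116}$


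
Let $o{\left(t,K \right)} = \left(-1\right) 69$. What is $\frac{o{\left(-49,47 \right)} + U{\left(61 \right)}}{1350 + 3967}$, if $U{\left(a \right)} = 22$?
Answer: $- \frac{47}{5317} \approx -0.0088396$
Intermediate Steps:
$o{\left(t,K \right)} = -69$
$\frac{o{\left(-49,47 \right)} + U{\left(61 \right)}}{1350 + 3967} = \frac{-69 + 22}{1350 + 3967} = - \frac{47}{5317}$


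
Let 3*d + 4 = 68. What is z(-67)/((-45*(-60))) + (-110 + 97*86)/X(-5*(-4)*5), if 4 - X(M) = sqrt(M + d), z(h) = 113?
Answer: -66670273/213300 - 4116*sqrt(273)/79 ≈ -1173.4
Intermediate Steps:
d = 64/3 (d = -4/3 + (1/3)*68 = -4/3 + 68/3 = 64/3 ≈ 21.333)
X(M) = 4 - sqrt(64/3 + M) (X(M) = 4 - sqrt(M + 64/3) = 4 - sqrt(64/3 + M))
z(-67)/((-45*(-60))) + (-110 + 97*86)/X(-5*(-4)*5) = 113/((-45*(-60))) + (-110 + 97*86)/(4 - sqrt(192 + 9*(-5*(-4)*5))/3) = 113/2700 + (-110 + 8342)/(4 - sqrt(192 + 9*(20*5))/3) = 113*(1/2700) + 8232/(4 - sqrt(192 + 9*100)/3) = 113/2700 + 8232/(4 - sqrt(192 + 900)/3) = 113/2700 + 8232/(4 - 2*sqrt(273)/3)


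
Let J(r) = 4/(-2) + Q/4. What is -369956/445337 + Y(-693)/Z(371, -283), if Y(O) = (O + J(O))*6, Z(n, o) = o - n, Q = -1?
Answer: 1077181381/194166932 ≈ 5.5477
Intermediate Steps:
J(r) = -9/4 (J(r) = 4/(-2) - 1/4 = 4*(-½) - 1*¼ = -2 - ¼ = -9/4)
Y(O) = -27/2 + 6*O (Y(O) = (O - 9/4)*6 = (-9/4 + O)*6 = -27/2 + 6*O)
-369956/445337 + Y(-693)/Z(371, -283) = -369956/445337 + (-27/2 + 6*(-693))/(-283 - 1*371) = -369956*1/445337 + (-27/2 - 4158)/(-283 - 371) = -369956/445337 - 8343/2/(-654) = -369956/445337 - 8343/2*(-1/654) = -369956/445337 + 2781/436 = 1077181381/194166932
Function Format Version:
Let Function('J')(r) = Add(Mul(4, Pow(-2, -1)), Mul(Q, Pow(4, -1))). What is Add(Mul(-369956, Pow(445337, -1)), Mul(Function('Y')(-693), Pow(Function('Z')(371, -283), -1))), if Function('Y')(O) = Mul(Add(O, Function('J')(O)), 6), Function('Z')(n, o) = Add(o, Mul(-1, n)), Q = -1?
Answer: Rational(1077181381, 194166932) ≈ 5.5477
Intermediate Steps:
Function('J')(r) = Rational(-9, 4) (Function('J')(r) = Add(Mul(4, Pow(-2, -1)), Mul(-1, Pow(4, -1))) = Add(Mul(4, Rational(-1, 2)), Mul(-1, Rational(1, 4))) = Add(-2, Rational(-1, 4)) = Rational(-9, 4))
Function('Y')(O) = Add(Rational(-27, 2), Mul(6, O)) (Function('Y')(O) = Mul(Add(O, Rational(-9, 4)), 6) = Mul(Add(Rational(-9, 4), O), 6) = Add(Rational(-27, 2), Mul(6, O)))
Add(Mul(-369956, Pow(445337, -1)), Mul(Function('Y')(-693), Pow(Function('Z')(371, -283), -1))) = Add(Mul(-369956, Pow(445337, -1)), Mul(Add(Rational(-27, 2), Mul(6, -693)), Pow(Add(-283, Mul(-1, 371)), -1))) = Add(Mul(-369956, Rational(1, 445337)), Mul(Add(Rational(-27, 2), -4158), Pow(Add(-283, -371), -1))) = Add(Rational(-369956, 445337), Mul(Rational(-8343, 2), Pow(-654, -1))) = Add(Rational(-369956, 445337), Mul(Rational(-8343, 2), Rational(-1, 654))) = Add(Rational(-369956, 445337), Rational(2781, 436)) = Rational(1077181381, 194166932)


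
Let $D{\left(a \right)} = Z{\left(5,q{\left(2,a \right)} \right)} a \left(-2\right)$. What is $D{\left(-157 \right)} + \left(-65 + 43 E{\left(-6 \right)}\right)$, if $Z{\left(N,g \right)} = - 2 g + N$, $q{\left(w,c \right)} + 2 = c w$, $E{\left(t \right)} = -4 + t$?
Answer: $199523$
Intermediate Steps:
$q{\left(w,c \right)} = -2 + c w$
$Z{\left(N,g \right)} = N - 2 g$
$D{\left(a \right)} = - 2 a \left(9 - 4 a\right)$ ($D{\left(a \right)} = \left(5 - 2 \left(-2 + a 2\right)\right) a \left(-2\right) = \left(5 - 2 \left(-2 + 2 a\right)\right) a \left(-2\right) = \left(5 - \left(-4 + 4 a\right)\right) a \left(-2\right) = \left(9 - 4 a\right) a \left(-2\right) = a \left(9 - 4 a\right) \left(-2\right) = - 2 a \left(9 - 4 a\right)$)
$D{\left(-157 \right)} + \left(-65 + 43 E{\left(-6 \right)}\right) = 2 \left(-157\right) \left(-9 + 4 \left(-157\right)\right) + \left(-65 + 43 \left(-4 - 6\right)\right) = 2 \left(-157\right) \left(-9 - 628\right) + \left(-65 + 43 \left(-10\right)\right) = 2 \left(-157\right) \left(-637\right) - 495 = 200018 - 495 = 199523$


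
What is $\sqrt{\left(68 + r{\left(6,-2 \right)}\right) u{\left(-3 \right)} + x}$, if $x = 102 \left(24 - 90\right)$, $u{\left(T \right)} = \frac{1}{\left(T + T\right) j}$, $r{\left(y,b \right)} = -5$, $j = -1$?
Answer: $\frac{i \sqrt{26886}}{2} \approx 81.985 i$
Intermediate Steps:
$u{\left(T \right)} = - \frac{1}{2 T}$ ($u{\left(T \right)} = \frac{1}{\left(T + T\right) \left(-1\right)} = \frac{1}{2 T} \left(-1\right) = - \frac{1}{2 T}$)
$x = -6732$ ($x = 102 \left(-66\right) = -6732$)
$\sqrt{\left(68 + r{\left(6,-2 \right)}\right) u{\left(-3 \right)} + x} = \sqrt{\left(68 - 5\right) \left(- \frac{1}{2 \left(-3\right)}\right) - 6732} = \sqrt{63 \left(\left(- \frac{1}{2}\right) \left(- \frac{1}{3}\right)\right) - 6732} = \sqrt{63 \cdot \frac{1}{6} - 6732} = \sqrt{\frac{21}{2} - 6732} = \sqrt{- \frac{13443}{2}} = \frac{i \sqrt{26886}}{2}$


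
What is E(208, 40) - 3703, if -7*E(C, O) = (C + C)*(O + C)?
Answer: -129089/7 ≈ -18441.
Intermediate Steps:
E(C, O) = -2*C*(C + O)/7 (E(C, O) = -(C + C)*(O + C)/7 = -2*C*(C + O)/7)
E(208, 40) - 3703 = -2/7*208*(208 + 40) - 3703 = -2/7*208*248 - 3703 = -103168/7 - 3703 = -129089/7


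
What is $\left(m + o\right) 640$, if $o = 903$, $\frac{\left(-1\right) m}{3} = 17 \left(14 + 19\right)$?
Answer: $-499200$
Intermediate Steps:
$m = -1683$ ($m = - 3 \cdot 17 \left(14 + 19\right) = - 3 \cdot 17 \cdot 33 = \left(-3\right) 561 = -1683$)
$\left(m + o\right) 640 = \left(-1683 + 903\right) 640 = \left(-780\right) 640 = -499200$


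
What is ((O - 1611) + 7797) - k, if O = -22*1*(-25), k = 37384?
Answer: -30648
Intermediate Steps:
O = 550 (O = -22*(-25) = 550)
((O - 1611) + 7797) - k = ((550 - 1611) + 7797) - 1*37384 = (-1061 + 7797) - 37384 = 6736 - 37384 = -30648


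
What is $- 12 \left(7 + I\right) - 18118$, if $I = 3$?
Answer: $-18238$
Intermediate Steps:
$- 12 \left(7 + I\right) - 18118 = - 12 \left(7 + 3\right) - 18118 = \left(-12\right) 10 - 18118 = -120 - 18118 = -18238$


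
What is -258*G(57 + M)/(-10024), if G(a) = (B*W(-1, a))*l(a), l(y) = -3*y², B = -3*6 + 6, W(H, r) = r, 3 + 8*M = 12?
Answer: 116732309625/641536 ≈ 1.8196e+5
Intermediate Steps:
M = 9/8 (M = -3/8 + (⅛)*12 = -3/8 + 3/2 = 9/8 ≈ 1.1250)
B = -12 (B = -18 + 6 = -12)
G(a) = 36*a³ (G(a) = (-12*a)*(-3*a²) = 36*a³)
-258*G(57 + M)/(-10024) = -258*36*(57 + 9/8)³/(-10024) = -258*36*(465/8)³*(-1)/10024 = -258*36*(100544625/512)*(-1)/10024 = -116732309625*(-1)/(64*10024) = -258*(-904901625/1283072) = 116732309625/641536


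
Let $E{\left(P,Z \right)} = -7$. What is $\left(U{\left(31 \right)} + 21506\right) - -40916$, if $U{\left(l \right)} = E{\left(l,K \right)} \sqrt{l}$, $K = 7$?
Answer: $62422 - 7 \sqrt{31} \approx 62383.0$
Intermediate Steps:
$U{\left(l \right)} = - 7 \sqrt{l}$
$\left(U{\left(31 \right)} + 21506\right) - -40916 = \left(- 7 \sqrt{31} + 21506\right) - -40916 = \left(21506 - 7 \sqrt{31}\right) + 40916 = 62422 - 7 \sqrt{31}$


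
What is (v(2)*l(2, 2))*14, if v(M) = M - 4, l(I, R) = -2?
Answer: 56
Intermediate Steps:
v(M) = -4 + M
(v(2)*l(2, 2))*14 = ((-4 + 2)*(-2))*14 = -2*(-2)*14 = 4*14 = 56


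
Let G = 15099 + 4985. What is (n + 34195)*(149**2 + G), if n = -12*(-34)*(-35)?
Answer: 842105775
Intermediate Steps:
n = -14280 (n = 408*(-35) = -14280)
G = 20084
(n + 34195)*(149**2 + G) = (-14280 + 34195)*(149**2 + 20084) = 19915*(22201 + 20084) = 19915*42285 = 842105775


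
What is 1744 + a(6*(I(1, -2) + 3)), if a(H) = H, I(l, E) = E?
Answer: 1750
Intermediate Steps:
1744 + a(6*(I(1, -2) + 3)) = 1744 + 6*(-2 + 3) = 1744 + 6*1 = 1744 + 6 = 1750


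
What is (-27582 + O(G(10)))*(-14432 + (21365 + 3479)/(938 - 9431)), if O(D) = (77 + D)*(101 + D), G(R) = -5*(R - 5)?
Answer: 2896939226600/8493 ≈ 3.4110e+8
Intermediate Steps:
G(R) = 25 - 5*R (G(R) = -5*(-5 + R) = 25 - 5*R)
(-27582 + O(G(10)))*(-14432 + (21365 + 3479)/(938 - 9431)) = (-27582 + (7777 + (25 - 5*10)² + 178*(25 - 5*10)))*(-14432 + (21365 + 3479)/(938 - 9431)) = (-27582 + (7777 + (25 - 50)² + 178*(25 - 50)))*(-14432 + 24844/(-8493)) = (-27582 + (7777 + (-25)² + 178*(-25)))*(-14432 + 24844*(-1/8493)) = (-27582 + (7777 + 625 - 4450))*(-14432 - 24844/8493) = (-27582 + 3952)*(-122595820/8493) = -23630*(-122595820/8493) = 2896939226600/8493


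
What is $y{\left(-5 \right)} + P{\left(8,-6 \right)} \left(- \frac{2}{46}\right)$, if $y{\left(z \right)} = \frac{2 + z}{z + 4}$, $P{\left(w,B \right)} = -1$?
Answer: $\frac{70}{23} \approx 3.0435$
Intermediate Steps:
$y{\left(z \right)} = \frac{2 + z}{4 + z}$
$y{\left(-5 \right)} + P{\left(8,-6 \right)} \left(- \frac{2}{46}\right) = \frac{2 - 5}{4 - 5} - - \frac{2}{46} = \frac{1}{-1} \left(-3\right) - \left(-2\right) \frac{1}{46} = \left(-1\right) \left(-3\right) - - \frac{1}{23} = 3 + \frac{1}{23} = \frac{70}{23}$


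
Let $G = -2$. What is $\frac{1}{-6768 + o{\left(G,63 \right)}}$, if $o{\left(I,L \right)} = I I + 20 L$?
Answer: $- \frac{1}{5504} \approx -0.00018169$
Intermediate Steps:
$o{\left(I,L \right)} = I^{2} + 20 L$
$\frac{1}{-6768 + o{\left(G,63 \right)}} = \frac{1}{-6768 + \left(\left(-2\right)^{2} + 20 \cdot 63\right)} = \frac{1}{-6768 + \left(4 + 1260\right)} = \frac{1}{-6768 + 1264} = \frac{1}{-5504} = - \frac{1}{5504}$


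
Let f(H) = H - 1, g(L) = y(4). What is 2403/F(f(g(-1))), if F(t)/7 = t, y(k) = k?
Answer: 801/7 ≈ 114.43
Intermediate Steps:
g(L) = 4
f(H) = -1 + H
F(t) = 7*t
2403/F(f(g(-1))) = 2403/((7*(-1 + 4))) = 2403/((7*3)) = 2403/21 = 2403*(1/21) = 801/7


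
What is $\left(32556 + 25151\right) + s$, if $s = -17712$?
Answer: $39995$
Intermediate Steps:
$\left(32556 + 25151\right) + s = \left(32556 + 25151\right) - 17712 = 57707 - 17712 = 39995$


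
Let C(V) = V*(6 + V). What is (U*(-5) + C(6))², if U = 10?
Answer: 484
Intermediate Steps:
(U*(-5) + C(6))² = (10*(-5) + 6*(6 + 6))² = (-50 + 6*12)² = (-50 + 72)² = 22² = 484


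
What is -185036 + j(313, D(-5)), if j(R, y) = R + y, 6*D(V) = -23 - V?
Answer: -184726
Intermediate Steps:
D(V) = -23/6 - V/6 (D(V) = (-23 - V)/6 = -23/6 - V/6)
-185036 + j(313, D(-5)) = -185036 + (313 + (-23/6 - ⅙*(-5))) = -185036 + (313 + (-23/6 + ⅚)) = -185036 + (313 - 3) = -185036 + 310 = -184726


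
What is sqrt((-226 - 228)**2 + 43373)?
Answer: 3*sqrt(27721) ≈ 499.49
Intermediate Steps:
sqrt((-226 - 228)**2 + 43373) = sqrt((-454)**2 + 43373) = sqrt(206116 + 43373) = sqrt(249489) = 3*sqrt(27721)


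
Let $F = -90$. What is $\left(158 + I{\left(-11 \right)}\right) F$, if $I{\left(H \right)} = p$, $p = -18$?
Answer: $-12600$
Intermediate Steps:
$I{\left(H \right)} = -18$
$\left(158 + I{\left(-11 \right)}\right) F = \left(158 - 18\right) \left(-90\right) = 140 \left(-90\right) = -12600$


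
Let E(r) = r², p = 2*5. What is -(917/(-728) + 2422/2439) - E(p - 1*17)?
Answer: -12361523/253656 ≈ -48.733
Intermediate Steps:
p = 10
-(917/(-728) + 2422/2439) - E(p - 1*17) = -(917/(-728) + 2422/2439) - (10 - 1*17)² = -(917*(-1/728) + 2422*(1/2439)) - (10 - 17)² = -(-131/104 + 2422/2439) - 1*(-7)² = -1*(-67621/253656) - 1*49 = 67621/253656 - 49 = -12361523/253656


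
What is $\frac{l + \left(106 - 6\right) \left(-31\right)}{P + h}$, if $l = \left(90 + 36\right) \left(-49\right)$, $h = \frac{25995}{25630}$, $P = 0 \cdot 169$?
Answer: $- \frac{47538524}{5199} \approx -9143.8$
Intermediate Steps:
$P = 0$
$h = \frac{5199}{5126}$ ($h = 25995 \cdot \frac{1}{25630} = \frac{5199}{5126} \approx 1.0142$)
$l = -6174$ ($l = 126 \left(-49\right) = -6174$)
$\frac{l + \left(106 - 6\right) \left(-31\right)}{P + h} = \frac{-6174 + \left(106 - 6\right) \left(-31\right)}{0 + \frac{5199}{5126}} = \frac{-6174 + 100 \left(-31\right)}{\frac{5199}{5126}} = \left(-6174 - 3100\right) \frac{5126}{5199} = \left(-9274\right) \frac{5126}{5199} = - \frac{47538524}{5199}$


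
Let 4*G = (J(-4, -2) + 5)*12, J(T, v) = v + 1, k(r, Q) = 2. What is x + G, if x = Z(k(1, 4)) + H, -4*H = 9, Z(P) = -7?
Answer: 11/4 ≈ 2.7500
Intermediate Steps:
H = -9/4 (H = -¼*9 = -9/4 ≈ -2.2500)
J(T, v) = 1 + v
G = 12 (G = (((1 - 2) + 5)*12)/4 = ((-1 + 5)*12)/4 = (4*12)/4 = (¼)*48 = 12)
x = -37/4 (x = -7 - 9/4 = -37/4 ≈ -9.2500)
x + G = -37/4 + 12 = 11/4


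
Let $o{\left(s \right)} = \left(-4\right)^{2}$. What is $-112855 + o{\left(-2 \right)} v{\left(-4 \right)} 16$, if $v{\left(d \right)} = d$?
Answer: $-113879$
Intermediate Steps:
$o{\left(s \right)} = 16$
$-112855 + o{\left(-2 \right)} v{\left(-4 \right)} 16 = -112855 + 16 \left(-4\right) 16 = -112855 - 1024 = -113879$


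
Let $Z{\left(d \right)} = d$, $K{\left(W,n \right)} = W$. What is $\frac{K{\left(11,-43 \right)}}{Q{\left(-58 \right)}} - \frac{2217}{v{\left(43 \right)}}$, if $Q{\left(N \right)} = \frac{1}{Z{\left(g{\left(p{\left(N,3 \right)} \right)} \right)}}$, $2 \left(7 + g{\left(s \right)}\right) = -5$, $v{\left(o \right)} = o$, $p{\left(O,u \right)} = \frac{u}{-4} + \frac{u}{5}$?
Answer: $- \frac{13421}{86} \approx -156.06$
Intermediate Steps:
$p{\left(O,u \right)} = - \frac{u}{20}$ ($p{\left(O,u \right)} = u \left(- \frac{1}{4}\right) + u \frac{1}{5} = - \frac{u}{4} + \frac{u}{5} = - \frac{u}{20}$)
$g{\left(s \right)} = - \frac{19}{2}$ ($g{\left(s \right)} = -7 + \frac{1}{2} \left(-5\right) = -7 - \frac{5}{2} = - \frac{19}{2}$)
$Q{\left(N \right)} = - \frac{2}{19}$ ($Q{\left(N \right)} = \frac{1}{- \frac{19}{2}} = - \frac{2}{19}$)
$\frac{K{\left(11,-43 \right)}}{Q{\left(-58 \right)}} - \frac{2217}{v{\left(43 \right)}} = \frac{11}{- \frac{2}{19}} - \frac{2217}{43} = 11 \left(- \frac{19}{2}\right) - \frac{2217}{43} = - \frac{209}{2} - \frac{2217}{43} = - \frac{13421}{86}$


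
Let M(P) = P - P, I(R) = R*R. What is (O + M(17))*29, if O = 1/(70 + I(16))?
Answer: 29/326 ≈ 0.088957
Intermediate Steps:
I(R) = R²
O = 1/326 (O = 1/(70 + 16²) = 1/(70 + 256) = 1/326 ≈ 0.0030675)
M(P) = 0
(O + M(17))*29 = (1/326 + 0)*29 = (1/326)*29 = 29/326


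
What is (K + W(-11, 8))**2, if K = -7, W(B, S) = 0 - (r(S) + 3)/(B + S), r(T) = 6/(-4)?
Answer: 169/4 ≈ 42.250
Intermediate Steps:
r(T) = -3/2 (r(T) = 6*(-1/4) = -3/2)
W(B, S) = -3/(2*(B + S)) (W(B, S) = 0 - (-3/2 + 3)/(B + S) = 0 - 3/(2*(B + S)) = -3/(2*(B + S)))
(K + W(-11, 8))**2 = (-7 - 3/(2*(-11) + 2*8))**2 = (-7 - 3/(-22 + 16))**2 = (-7 - 3/(-6))**2 = (-7 - 3*(-1/6))**2 = (-7 + 1/2)**2 = (-13/2)**2 = 169/4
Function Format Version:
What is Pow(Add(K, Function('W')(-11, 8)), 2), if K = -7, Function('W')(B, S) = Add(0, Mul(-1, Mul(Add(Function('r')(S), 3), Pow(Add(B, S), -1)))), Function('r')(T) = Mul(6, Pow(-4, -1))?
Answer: Rational(169, 4) ≈ 42.250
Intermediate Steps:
Function('r')(T) = Rational(-3, 2) (Function('r')(T) = Mul(6, Rational(-1, 4)) = Rational(-3, 2))
Function('W')(B, S) = Mul(Rational(-3, 2), Pow(Add(B, S), -1)) (Function('W')(B, S) = Add(0, Mul(-1, Mul(Add(Rational(-3, 2), 3), Pow(Add(B, S), -1)))) = Add(0, Mul(-1, Mul(Rational(3, 2), Pow(Add(B, S), -1)))) = Add(0, Mul(Rational(-3, 2), Pow(Add(B, S), -1))) = Mul(Rational(-3, 2), Pow(Add(B, S), -1)))
Pow(Add(K, Function('W')(-11, 8)), 2) = Pow(Add(-7, Mul(-3, Pow(Add(Mul(2, -11), Mul(2, 8)), -1))), 2) = Pow(Add(-7, Mul(-3, Pow(Add(-22, 16), -1))), 2) = Pow(Add(-7, Mul(-3, Pow(-6, -1))), 2) = Pow(Add(-7, Mul(-3, Rational(-1, 6))), 2) = Pow(Add(-7, Rational(1, 2)), 2) = Pow(Rational(-13, 2), 2) = Rational(169, 4)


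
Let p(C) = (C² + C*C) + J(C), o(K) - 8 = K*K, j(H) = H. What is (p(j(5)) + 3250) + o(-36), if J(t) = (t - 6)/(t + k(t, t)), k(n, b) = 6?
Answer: 50643/11 ≈ 4603.9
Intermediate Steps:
o(K) = 8 + K² (o(K) = 8 + K*K = 8 + K²)
J(t) = (-6 + t)/(6 + t) (J(t) = (t - 6)/(t + 6) = (-6 + t)/(6 + t))
p(C) = 2*C² + (-6 + C)/(6 + C) (p(C) = (C² + C*C) + (-6 + C)/(6 + C) = (C² + C²) + (-6 + C)/(6 + C) = 2*C² + (-6 + C)/(6 + C))
(p(j(5)) + 3250) + o(-36) = ((-6 + 5 + 2*5²*(6 + 5))/(6 + 5) + 3250) + (8 + (-36)²) = ((-6 + 5 + 2*25*11)/11 + 3250) + (8 + 1296) = ((-6 + 5 + 550)/11 + 3250) + 1304 = ((1/11)*549 + 3250) + 1304 = (549/11 + 3250) + 1304 = 36299/11 + 1304 = 50643/11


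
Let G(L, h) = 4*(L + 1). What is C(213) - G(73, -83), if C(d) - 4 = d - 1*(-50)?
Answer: -29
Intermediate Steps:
C(d) = 54 + d (C(d) = 4 + (d - 1*(-50)) = 4 + (d + 50) = 4 + (50 + d) = 54 + d)
G(L, h) = 4 + 4*L (G(L, h) = 4*(1 + L) = 4 + 4*L)
C(213) - G(73, -83) = (54 + 213) - (4 + 4*73) = 267 - (4 + 292) = 267 - 1*296 = 267 - 296 = -29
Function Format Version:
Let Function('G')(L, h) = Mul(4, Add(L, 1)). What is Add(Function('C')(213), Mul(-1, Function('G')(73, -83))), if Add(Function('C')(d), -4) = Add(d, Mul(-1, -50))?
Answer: -29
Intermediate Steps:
Function('C')(d) = Add(54, d) (Function('C')(d) = Add(4, Add(d, Mul(-1, -50))) = Add(4, Add(d, 50)) = Add(4, Add(50, d)) = Add(54, d))
Function('G')(L, h) = Add(4, Mul(4, L)) (Function('G')(L, h) = Mul(4, Add(1, L)) = Add(4, Mul(4, L)))
Add(Function('C')(213), Mul(-1, Function('G')(73, -83))) = Add(Add(54, 213), Mul(-1, Add(4, Mul(4, 73)))) = Add(267, Mul(-1, Add(4, 292))) = Add(267, Mul(-1, 296)) = Add(267, -296) = -29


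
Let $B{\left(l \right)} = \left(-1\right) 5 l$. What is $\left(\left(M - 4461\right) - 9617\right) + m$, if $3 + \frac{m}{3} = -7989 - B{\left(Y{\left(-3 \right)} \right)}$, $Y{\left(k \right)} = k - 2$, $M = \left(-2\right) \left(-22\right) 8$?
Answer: $-37777$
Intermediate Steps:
$M = 352$ ($M = 44 \cdot 8 = 352$)
$Y{\left(k \right)} = -2 + k$ ($Y{\left(k \right)} = k - 2 = -2 + k$)
$B{\left(l \right)} = - 5 l$
$m = -24051$ ($m = -9 + 3 \left(-7989 - - 5 \left(-2 - 3\right)\right) = -9 + 3 \left(-7989 - \left(-5\right) \left(-5\right)\right) = -9 + 3 \left(-7989 - 25\right) = -9 + 3 \left(-8014\right) = -9 - 24042 = -24051$)
$\left(\left(M - 4461\right) - 9617\right) + m = \left(\left(352 - 4461\right) - 9617\right) - 24051 = \left(-4109 - 9617\right) - 24051 = -13726 - 24051 = -37777$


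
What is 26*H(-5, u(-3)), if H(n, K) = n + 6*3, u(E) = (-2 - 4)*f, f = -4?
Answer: 338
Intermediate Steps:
u(E) = 24 (u(E) = (-2 - 4)*(-4) = -6*(-4) = 24)
H(n, K) = 18 + n (H(n, K) = n + 18 = 18 + n)
26*H(-5, u(-3)) = 26*(18 - 5) = 26*13 = 338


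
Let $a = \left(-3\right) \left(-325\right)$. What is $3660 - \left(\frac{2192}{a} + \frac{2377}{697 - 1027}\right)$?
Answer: $\frac{26204427}{7150} \approx 3665.0$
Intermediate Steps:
$a = 975$
$3660 - \left(\frac{2192}{a} + \frac{2377}{697 - 1027}\right) = 3660 - \left(\frac{2192}{975} + \frac{2377}{697 - 1027}\right) = 3660 - \left(\frac{2192}{975} + \frac{2377}{-330}\right) = 3660 - - \frac{35427}{7150} = 3660 + \left(- \frac{2192}{975} + \frac{2377}{330}\right) = 3660 + \frac{35427}{7150} = \frac{26204427}{7150}$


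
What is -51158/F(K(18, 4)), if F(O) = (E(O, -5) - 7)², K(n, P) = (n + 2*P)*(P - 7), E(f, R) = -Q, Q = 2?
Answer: -51158/81 ≈ -631.58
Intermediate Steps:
E(f, R) = -2 (E(f, R) = -1*2 = -2)
K(n, P) = (-7 + P)*(n + 2*P) (K(n, P) = (n + 2*P)*(-7 + P) = (-7 + P)*(n + 2*P))
F(O) = 81 (F(O) = (-2 - 7)² = (-9)² = 81)
-51158/F(K(18, 4)) = -51158/81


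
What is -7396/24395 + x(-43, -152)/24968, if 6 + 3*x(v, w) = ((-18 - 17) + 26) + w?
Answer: -558063949/1827283080 ≈ -0.30541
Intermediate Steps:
x(v, w) = -5 + w/3 (x(v, w) = -2 + (((-18 - 17) + 26) + w)/3 = -2 + ((-35 + 26) + w)/3 = -2 + (-9 + w)/3 = -2 + (-3 + w/3) = -5 + w/3)
-7396/24395 + x(-43, -152)/24968 = -7396/24395 + (-5 + (1/3)*(-152))/24968 = -7396*1/24395 + (-5 - 152/3)*(1/24968) = -7396/24395 - 167/3*1/24968 = -7396/24395 - 167/74904 = -558063949/1827283080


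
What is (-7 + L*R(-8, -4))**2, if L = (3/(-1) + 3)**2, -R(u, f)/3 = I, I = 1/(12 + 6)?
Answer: 49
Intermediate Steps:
I = 1/18 ≈ 0.055556
R(u, f) = -1/6 (R(u, f) = -3*1/18 = -1/6)
L = 0 (L = (3*(-1) + 3)**2 = (-3 + 3)**2 = 0**2 = 0)
(-7 + L*R(-8, -4))**2 = (-7 + 0*(-1/6))**2 = (-7 + 0)**2 = (-7)**2 = 49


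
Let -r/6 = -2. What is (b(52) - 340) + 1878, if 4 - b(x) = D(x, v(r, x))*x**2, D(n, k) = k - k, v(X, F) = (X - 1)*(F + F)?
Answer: 1542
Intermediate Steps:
r = 12 (r = -6*(-2) = 12)
v(X, F) = 2*F*(-1 + X) (v(X, F) = (-1 + X)*(2*F) = 2*F*(-1 + X))
D(n, k) = 0
b(x) = 4 (b(x) = 4 - 0*x**2 = 4 - 1*0 = 4 + 0 = 4)
(b(52) - 340) + 1878 = (4 - 340) + 1878 = -336 + 1878 = 1542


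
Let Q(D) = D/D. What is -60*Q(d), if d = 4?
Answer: -60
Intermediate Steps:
Q(D) = 1
-60*Q(d) = -60*1 = -60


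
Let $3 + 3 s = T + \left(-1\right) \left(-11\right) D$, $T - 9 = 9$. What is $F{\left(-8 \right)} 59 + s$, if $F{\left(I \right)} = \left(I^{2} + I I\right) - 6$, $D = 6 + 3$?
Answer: $7236$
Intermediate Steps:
$T = 18$ ($T = 9 + 9 = 18$)
$D = 9$
$F{\left(I \right)} = -6 + 2 I^{2}$ ($F{\left(I \right)} = \left(I^{2} + I^{2}\right) - 6 = 2 I^{2} - 6 = -6 + 2 I^{2}$)
$s = 38$ ($s = -1 + \frac{18 + \left(-1\right) \left(-11\right) 9}{3} = -1 + \frac{18 + 11 \cdot 9}{3} = -1 + \frac{18 + 99}{3} = -1 + \frac{1}{3} \cdot 117 = -1 + 39 = 38$)
$F{\left(-8 \right)} 59 + s = \left(-6 + 2 \left(-8\right)^{2}\right) 59 + 38 = \left(-6 + 2 \cdot 64\right) 59 + 38 = \left(-6 + 128\right) 59 + 38 = 122 \cdot 59 + 38 = 7198 + 38 = 7236$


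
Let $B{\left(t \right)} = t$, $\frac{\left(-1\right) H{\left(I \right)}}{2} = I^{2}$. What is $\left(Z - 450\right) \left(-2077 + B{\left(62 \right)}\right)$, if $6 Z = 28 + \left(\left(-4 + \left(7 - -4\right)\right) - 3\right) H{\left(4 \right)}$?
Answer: $\frac{2821000}{3} \approx 9.4033 \cdot 10^{5}$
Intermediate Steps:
$H{\left(I \right)} = - 2 I^{2}$
$Z = - \frac{50}{3}$ ($Z = \frac{28 + \left(\left(-4 + \left(7 - -4\right)\right) - 3\right) \left(- 2 \cdot 4^{2}\right)}{6} = \frac{28 + \left(\left(-4 + \left(7 + 4\right)\right) - 3\right) \left(\left(-2\right) 16\right)}{6} = \frac{28 + \left(\left(-4 + 11\right) - 3\right) \left(-32\right)}{6} = \frac{28 + \left(7 - 3\right) \left(-32\right)}{6} = \frac{28 + 4 \left(-32\right)}{6} = \frac{28 - 128}{6} = \frac{1}{6} \left(-100\right) = - \frac{50}{3} \approx -16.667$)
$\left(Z - 450\right) \left(-2077 + B{\left(62 \right)}\right) = \left(- \frac{50}{3} - 450\right) \left(-2077 + 62\right) = \left(- \frac{1400}{3}\right) \left(-2015\right) = \frac{2821000}{3}$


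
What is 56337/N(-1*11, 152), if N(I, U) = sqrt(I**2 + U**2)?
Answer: 56337*sqrt(929)/4645 ≈ 369.67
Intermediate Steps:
56337/N(-1*11, 152) = 56337/(sqrt((-1*11)**2 + 152**2)) = 56337/(sqrt((-11)**2 + 23104)) = 56337/(sqrt(121 + 23104)) = 56337/(sqrt(23225)) = 56337/((5*sqrt(929))) = 56337*(sqrt(929)/4645) = 56337*sqrt(929)/4645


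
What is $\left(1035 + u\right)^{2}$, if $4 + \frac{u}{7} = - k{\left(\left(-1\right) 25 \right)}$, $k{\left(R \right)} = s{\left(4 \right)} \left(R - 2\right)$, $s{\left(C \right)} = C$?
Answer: $3108169$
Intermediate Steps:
$k{\left(R \right)} = -8 + 4 R$ ($k{\left(R \right)} = 4 \left(R - 2\right) = 4 \left(-2 + R\right) = -8 + 4 R$)
$u = 728$ ($u = -28 + 7 \left(- (-8 + 4 \left(\left(-1\right) 25\right))\right) = -28 + 7 \left(- (-8 + 4 \left(-25\right))\right) = -28 + 7 \left(- (-8 - 100)\right) = -28 + 7 \left(\left(-1\right) \left(-108\right)\right) = -28 + 7 \cdot 108 = -28 + 756 = 728$)
$\left(1035 + u\right)^{2} = \left(1035 + 728\right)^{2} = 1763^{2} = 3108169$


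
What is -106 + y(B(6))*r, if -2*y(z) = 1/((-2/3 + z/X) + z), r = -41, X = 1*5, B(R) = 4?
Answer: -12529/124 ≈ -101.04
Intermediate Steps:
X = 5
y(z) = -1/(2*(-⅔ + 6*z/5)) (y(z) = -1/(2*((-2/3 + z/5) + z)) = -1/(2*((-2*⅓ + z*(⅕)) + z)) = -1/(2*((-⅔ + z/5) + z)) = -1/(2*(-⅔ + 6*z/5)))
-106 + y(B(6))*r = -106 - 15/(-20 + 36*4)*(-41) = -106 - 15/(-20 + 144)*(-41) = -106 - 15/124*(-41) = -106 + 615/124 = -12529/124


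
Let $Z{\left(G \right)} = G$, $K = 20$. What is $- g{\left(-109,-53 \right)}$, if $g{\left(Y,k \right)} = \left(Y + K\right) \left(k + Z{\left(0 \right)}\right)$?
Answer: $-4717$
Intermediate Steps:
$g{\left(Y,k \right)} = k \left(20 + Y\right)$ ($g{\left(Y,k \right)} = \left(Y + 20\right) \left(k + 0\right) = \left(20 + Y\right) k = k \left(20 + Y\right)$)
$- g{\left(-109,-53 \right)} = - \left(-53\right) \left(20 - 109\right) = - \left(-53\right) \left(-89\right) = \left(-1\right) 4717 = -4717$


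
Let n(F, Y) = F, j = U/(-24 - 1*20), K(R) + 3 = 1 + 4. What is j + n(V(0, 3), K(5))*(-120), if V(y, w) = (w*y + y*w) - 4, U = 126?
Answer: 10497/22 ≈ 477.14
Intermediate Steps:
K(R) = 2 (K(R) = -3 + (1 + 4) = -3 + 5 = 2)
j = -63/22 (j = 126/(-24 - 1*20) = 126/(-24 - 20) = 126/(-44) = 126*(-1/44) = -63/22 ≈ -2.8636)
V(y, w) = -4 + 2*w*y (V(y, w) = (w*y + w*y) - 4 = 2*w*y - 4 = -4 + 2*w*y)
j + n(V(0, 3), K(5))*(-120) = -63/22 + (-4 + 2*3*0)*(-120) = -63/22 + (-4 + 0)*(-120) = -63/22 - 4*(-120) = -63/22 + 480 = 10497/22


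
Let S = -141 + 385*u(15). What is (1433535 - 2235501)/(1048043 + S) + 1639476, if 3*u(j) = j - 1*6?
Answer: 1719902972166/1049057 ≈ 1.6395e+6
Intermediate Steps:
u(j) = -2 + j/3 (u(j) = (j - 1*6)/3 = (j - 6)/3 = (-6 + j)/3 = -2 + j/3)
S = 1014 (S = -141 + 385*(-2 + (⅓)*15) = -141 + 385*(-2 + 5) = -141 + 385*3 = -141 + 1155 = 1014)
(1433535 - 2235501)/(1048043 + S) + 1639476 = (1433535 - 2235501)/(1048043 + 1014) + 1639476 = -801966/1049057 + 1639476 = 1719902972166/1049057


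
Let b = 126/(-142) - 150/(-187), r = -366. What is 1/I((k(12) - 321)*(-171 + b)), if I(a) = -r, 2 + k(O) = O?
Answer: 1/366 ≈ 0.0027322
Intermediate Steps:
k(O) = -2 + O
b = -1131/13277 (b = 126*(-1/142) - 150*(-1/187) = -63/71 + 150/187 = -1131/13277 ≈ -0.085185)
I(a) = 366 (I(a) = -1*(-366) = 366)
1/I((k(12) - 321)*(-171 + b)) = 1/366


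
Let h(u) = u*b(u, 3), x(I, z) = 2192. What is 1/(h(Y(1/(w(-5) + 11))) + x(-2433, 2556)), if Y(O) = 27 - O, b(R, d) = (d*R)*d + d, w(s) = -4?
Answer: 49/429452 ≈ 0.00011410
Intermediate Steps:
b(R, d) = d + R*d² (b(R, d) = (R*d)*d + d = R*d² + d = d + R*d²)
h(u) = u*(3 + 9*u) (h(u) = u*(3*(1 + u*3)) = u*(3*(1 + 3*u)) = u*(3 + 9*u))
1/(h(Y(1/(w(-5) + 11))) + x(-2433, 2556)) = 1/(3*(27 - 1/(-4 + 11))*(1 + 3*(27 - 1/(-4 + 11))) + 2192) = 1/(3*(27 - 1/7)*(1 + 3*(27 - 1/7)) + 2192) = 1/(3*(27 - 1*⅐)*(1 + 3*(27 - 1*⅐)) + 2192) = 1/(3*(27 - ⅐)*(1 + 3*(27 - ⅐)) + 2192) = 1/(3*(188/7)*(1 + 3*(188/7)) + 2192) = 1/(3*(188/7)*(1 + 564/7) + 2192) = 1/(3*(188/7)*(571/7) + 2192) = 1/(322044/49 + 2192) = 1/(429452/49) = 49/429452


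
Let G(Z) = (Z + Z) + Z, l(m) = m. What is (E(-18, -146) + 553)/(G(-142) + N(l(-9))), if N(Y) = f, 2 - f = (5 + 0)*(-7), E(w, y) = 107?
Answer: -660/389 ≈ -1.6967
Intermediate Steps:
f = 37 (f = 2 - (5 + 0)*(-7) = 2 - 5*(-7) = 2 - 1*(-35) = 2 + 35 = 37)
N(Y) = 37
G(Z) = 3*Z (G(Z) = 2*Z + Z = 3*Z)
(E(-18, -146) + 553)/(G(-142) + N(l(-9))) = (107 + 553)/(3*(-142) + 37) = 660/(-426 + 37) = 660/(-389) = 660*(-1/389) = -660/389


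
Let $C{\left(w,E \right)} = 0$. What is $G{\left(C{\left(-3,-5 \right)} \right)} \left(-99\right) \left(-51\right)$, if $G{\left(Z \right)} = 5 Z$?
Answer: $0$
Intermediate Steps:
$G{\left(C{\left(-3,-5 \right)} \right)} \left(-99\right) \left(-51\right) = 5 \cdot 0 \left(-99\right) \left(-51\right) = 0 \left(-99\right) \left(-51\right) = 0 \left(-51\right) = 0$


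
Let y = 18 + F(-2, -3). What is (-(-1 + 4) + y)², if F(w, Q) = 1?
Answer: 256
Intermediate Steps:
y = 19 (y = 18 + 1 = 19)
(-(-1 + 4) + y)² = (-(-1 + 4) + 19)² = (-1*3 + 19)² = (-3 + 19)² = 16² = 256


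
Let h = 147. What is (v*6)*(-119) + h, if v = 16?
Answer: -11277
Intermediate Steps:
(v*6)*(-119) + h = (16*6)*(-119) + 147 = 96*(-119) + 147 = -11424 + 147 = -11277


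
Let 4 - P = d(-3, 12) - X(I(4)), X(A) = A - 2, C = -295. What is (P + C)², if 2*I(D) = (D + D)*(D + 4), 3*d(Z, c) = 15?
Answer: 70756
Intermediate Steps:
d(Z, c) = 5 (d(Z, c) = (⅓)*15 = 5)
I(D) = D*(4 + D) (I(D) = ((D + D)*(D + 4))/2 = ((2*D)*(4 + D))/2 = (2*D*(4 + D))/2 = D*(4 + D))
X(A) = -2 + A
P = 29 (P = 4 - (5 - (-2 + 4*(4 + 4))) = 4 - (5 - (-2 + 4*8)) = 4 - (5 - (-2 + 32)) = 4 - (5 - 1*30) = 4 - (5 - 30) = 4 - 1*(-25) = 4 + 25 = 29)
(P + C)² = (29 - 295)² = (-266)² = 70756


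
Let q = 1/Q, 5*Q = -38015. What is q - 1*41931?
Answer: -318801394/7603 ≈ -41931.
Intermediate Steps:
Q = -7603 (Q = (⅕)*(-38015) = -7603)
q = -1/7603 (q = 1/(-7603) = -1/7603 ≈ -0.00013153)
q - 1*41931 = -1/7603 - 1*41931 = -1/7603 - 41931 = -318801394/7603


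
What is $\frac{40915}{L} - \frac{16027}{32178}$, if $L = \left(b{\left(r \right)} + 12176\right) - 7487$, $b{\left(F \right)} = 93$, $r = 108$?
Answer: $\frac{1111041}{137881} \approx 8.058$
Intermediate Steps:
$L = 4782$ ($L = \left(93 + 12176\right) - 7487 = 12269 - 7487 = 4782$)
$\frac{40915}{L} - \frac{16027}{32178} = \frac{40915}{4782} - \frac{16027}{32178} = 40915 \cdot \frac{1}{4782} - \frac{517}{1038} = \frac{40915}{4782} - \frac{517}{1038} = \frac{1111041}{137881}$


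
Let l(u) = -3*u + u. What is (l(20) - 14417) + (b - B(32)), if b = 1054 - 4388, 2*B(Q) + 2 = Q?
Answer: -17806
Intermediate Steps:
B(Q) = -1 + Q/2
b = -3334
l(u) = -2*u
(l(20) - 14417) + (b - B(32)) = (-2*20 - 14417) + (-3334 - (-1 + (½)*32)) = (-40 - 14417) + (-3334 - (-1 + 16)) = -14457 + (-3334 - 1*15) = -14457 + (-3334 - 15) = -14457 - 3349 = -17806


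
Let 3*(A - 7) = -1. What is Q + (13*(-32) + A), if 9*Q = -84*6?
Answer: -1396/3 ≈ -465.33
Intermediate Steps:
A = 20/3 (A = 7 + (1/3)*(-1) = 7 - 1/3 = 20/3 ≈ 6.6667)
Q = -56 (Q = (-84*6)/9 = (1/9)*(-504) = -56)
Q + (13*(-32) + A) = -56 + (13*(-32) + 20/3) = -56 + (-416 + 20/3) = -56 - 1228/3 = -1396/3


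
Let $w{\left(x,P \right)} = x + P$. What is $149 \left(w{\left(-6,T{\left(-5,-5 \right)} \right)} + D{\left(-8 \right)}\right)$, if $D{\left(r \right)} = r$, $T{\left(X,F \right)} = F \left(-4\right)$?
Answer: $894$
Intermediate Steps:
$T{\left(X,F \right)} = - 4 F$
$w{\left(x,P \right)} = P + x$
$149 \left(w{\left(-6,T{\left(-5,-5 \right)} \right)} + D{\left(-8 \right)}\right) = 149 \left(\left(\left(-4\right) \left(-5\right) - 6\right) - 8\right) = 149 \left(\left(20 - 6\right) - 8\right) = 149 \left(14 - 8\right) = 149 \cdot 6 = 894$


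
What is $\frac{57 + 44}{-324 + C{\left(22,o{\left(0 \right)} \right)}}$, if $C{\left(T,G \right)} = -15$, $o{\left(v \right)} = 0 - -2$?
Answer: $- \frac{101}{339} \approx -0.29794$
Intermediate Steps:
$o{\left(v \right)} = 2$ ($o{\left(v \right)} = 0 + 2 = 2$)
$\frac{57 + 44}{-324 + C{\left(22,o{\left(0 \right)} \right)}} = \frac{57 + 44}{-324 - 15} = \frac{101}{-339} = 101 \left(- \frac{1}{339}\right) = - \frac{101}{339}$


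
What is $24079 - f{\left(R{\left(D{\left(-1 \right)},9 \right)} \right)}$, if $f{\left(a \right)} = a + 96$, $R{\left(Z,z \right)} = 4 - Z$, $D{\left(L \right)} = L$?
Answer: $23978$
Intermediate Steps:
$f{\left(a \right)} = 96 + a$
$24079 - f{\left(R{\left(D{\left(-1 \right)},9 \right)} \right)} = 24079 - \left(96 + \left(4 - -1\right)\right) = 24079 - \left(96 + \left(4 + 1\right)\right) = 24079 - \left(96 + 5\right) = 24079 - 101 = 23978$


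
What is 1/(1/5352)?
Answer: 5352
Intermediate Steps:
1/(1/5352) = 5352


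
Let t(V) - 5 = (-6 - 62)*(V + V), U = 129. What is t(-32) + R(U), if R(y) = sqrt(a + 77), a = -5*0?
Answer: 4357 + sqrt(77) ≈ 4365.8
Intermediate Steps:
t(V) = 5 - 136*V (t(V) = 5 + (-6 - 62)*(V + V) = 5 - 136*V)
a = 0
R(y) = sqrt(77) (R(y) = sqrt(0 + 77) = sqrt(77))
t(-32) + R(U) = (5 - 136*(-32)) + sqrt(77) = (5 + 4352) + sqrt(77) = 4357 + sqrt(77)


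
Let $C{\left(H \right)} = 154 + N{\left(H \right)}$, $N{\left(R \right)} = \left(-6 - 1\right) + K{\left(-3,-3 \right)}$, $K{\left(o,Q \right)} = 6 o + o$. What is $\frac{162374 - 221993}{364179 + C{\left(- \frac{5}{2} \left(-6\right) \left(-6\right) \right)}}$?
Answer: $- \frac{19873}{121435} \approx -0.16365$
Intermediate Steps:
$K{\left(o,Q \right)} = 7 o$
$N{\left(R \right)} = -28$ ($N{\left(R \right)} = \left(-6 - 1\right) + 7 \left(-3\right) = -7 - 21 = -28$)
$C{\left(H \right)} = 126$ ($C{\left(H \right)} = 154 - 28 = 126$)
$\frac{162374 - 221993}{364179 + C{\left(- \frac{5}{2} \left(-6\right) \left(-6\right) \right)}} = \frac{162374 - 221993}{364179 + 126} = - \frac{59619}{364305} = \left(-59619\right) \frac{1}{364305} = - \frac{19873}{121435}$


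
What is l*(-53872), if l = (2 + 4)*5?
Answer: -1616160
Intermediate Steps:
l = 30 (l = 6*5 = 30)
l*(-53872) = 30*(-53872) = -1616160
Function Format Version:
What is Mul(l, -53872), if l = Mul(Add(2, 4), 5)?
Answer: -1616160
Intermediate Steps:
l = 30 (l = Mul(6, 5) = 30)
Mul(l, -53872) = Mul(30, -53872) = -1616160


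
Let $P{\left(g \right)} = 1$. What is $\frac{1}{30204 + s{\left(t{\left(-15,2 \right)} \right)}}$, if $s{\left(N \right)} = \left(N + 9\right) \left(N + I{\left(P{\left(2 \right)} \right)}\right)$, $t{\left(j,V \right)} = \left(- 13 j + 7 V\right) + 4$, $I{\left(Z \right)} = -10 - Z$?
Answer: $\frac{1}{75048} \approx 1.3325 \cdot 10^{-5}$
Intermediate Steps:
$t{\left(j,V \right)} = 4 - 13 j + 7 V$
$s{\left(N \right)} = \left(-11 + N\right) \left(9 + N\right)$ ($s{\left(N \right)} = \left(N + 9\right) \left(N - 11\right) = \left(9 + N\right) \left(N - 11\right) = \left(9 + N\right) \left(-11 + N\right) = \left(-11 + N\right) \left(9 + N\right)$)
$\frac{1}{30204 + s{\left(t{\left(-15,2 \right)} \right)}} = \frac{1}{30204 - \left(99 - \left(4 - -195 + 7 \cdot 2\right)^{2} + 2 \left(4 - -195 + 7 \cdot 2\right)\right)} = \frac{1}{30204 - \left(99 - \left(4 + 195 + 14\right)^{2} + 2 \left(4 + 195 + 14\right)\right)} = \frac{1}{30204 - \left(525 - 45369\right)} = \frac{1}{30204 - -44844} = \frac{1}{30204 + 44844} = \frac{1}{75048}$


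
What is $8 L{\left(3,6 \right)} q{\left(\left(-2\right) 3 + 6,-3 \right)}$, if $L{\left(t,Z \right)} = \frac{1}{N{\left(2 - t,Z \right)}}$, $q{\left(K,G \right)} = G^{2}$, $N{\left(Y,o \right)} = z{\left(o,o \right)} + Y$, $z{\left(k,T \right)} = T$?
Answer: $\frac{72}{5} \approx 14.4$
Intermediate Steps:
$N{\left(Y,o \right)} = Y + o$ ($N{\left(Y,o \right)} = o + Y = Y + o$)
$L{\left(t,Z \right)} = \frac{1}{2 + Z - t}$ ($L{\left(t,Z \right)} = \frac{1}{\left(2 - t\right) + Z} = \frac{1}{2 + Z - t}$)
$8 L{\left(3,6 \right)} q{\left(\left(-2\right) 3 + 6,-3 \right)} = \frac{8}{2 + 6 - 3} \left(-3\right)^{2} = \frac{8}{2 + 6 - 3} \cdot 9 = \frac{8}{5} \cdot 9 = \frac{72}{5}$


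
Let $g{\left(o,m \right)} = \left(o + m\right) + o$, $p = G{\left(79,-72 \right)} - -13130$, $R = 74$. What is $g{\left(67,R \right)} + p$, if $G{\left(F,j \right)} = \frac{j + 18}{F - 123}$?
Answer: $\frac{293463}{22} \approx 13339.0$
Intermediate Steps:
$G{\left(F,j \right)} = \frac{18 + j}{-123 + F}$
$p = \frac{288887}{22}$ ($p = \frac{18 - 72}{-123 + 79} - -13130 = \frac{1}{-44} \left(-54\right) + 13130 = \left(- \frac{1}{44}\right) \left(-54\right) + 13130 = \frac{27}{22} + 13130 = \frac{288887}{22} \approx 13131.0$)
$g{\left(o,m \right)} = m + 2 o$ ($g{\left(o,m \right)} = \left(m + o\right) + o = m + 2 o$)
$g{\left(67,R \right)} + p = \left(74 + 2 \cdot 67\right) + \frac{288887}{22} = \left(74 + 134\right) + \frac{288887}{22} = 208 + \frac{288887}{22} = \frac{293463}{22}$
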